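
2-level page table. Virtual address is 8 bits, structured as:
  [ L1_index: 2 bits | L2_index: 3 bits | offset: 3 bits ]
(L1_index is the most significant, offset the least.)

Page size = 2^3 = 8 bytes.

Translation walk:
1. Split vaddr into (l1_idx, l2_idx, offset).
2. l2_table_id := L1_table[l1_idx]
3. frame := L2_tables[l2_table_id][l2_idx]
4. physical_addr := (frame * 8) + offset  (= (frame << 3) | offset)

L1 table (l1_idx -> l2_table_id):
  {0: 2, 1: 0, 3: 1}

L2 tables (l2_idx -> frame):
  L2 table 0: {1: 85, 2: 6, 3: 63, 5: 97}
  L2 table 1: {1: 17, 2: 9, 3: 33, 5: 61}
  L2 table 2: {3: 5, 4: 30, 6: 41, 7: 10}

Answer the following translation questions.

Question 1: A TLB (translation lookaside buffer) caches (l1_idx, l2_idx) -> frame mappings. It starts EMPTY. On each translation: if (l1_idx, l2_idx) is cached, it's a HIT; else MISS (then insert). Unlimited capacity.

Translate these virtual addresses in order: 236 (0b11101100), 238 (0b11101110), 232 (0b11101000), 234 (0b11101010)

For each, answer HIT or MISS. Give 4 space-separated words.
vaddr=236: (3,5) not in TLB -> MISS, insert
vaddr=238: (3,5) in TLB -> HIT
vaddr=232: (3,5) in TLB -> HIT
vaddr=234: (3,5) in TLB -> HIT

Answer: MISS HIT HIT HIT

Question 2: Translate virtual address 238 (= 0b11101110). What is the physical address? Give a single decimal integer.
vaddr = 238 = 0b11101110
Split: l1_idx=3, l2_idx=5, offset=6
L1[3] = 1
L2[1][5] = 61
paddr = 61 * 8 + 6 = 494

Answer: 494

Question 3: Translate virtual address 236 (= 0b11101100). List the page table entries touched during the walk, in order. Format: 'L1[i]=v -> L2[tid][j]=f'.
Answer: L1[3]=1 -> L2[1][5]=61

Derivation:
vaddr = 236 = 0b11101100
Split: l1_idx=3, l2_idx=5, offset=4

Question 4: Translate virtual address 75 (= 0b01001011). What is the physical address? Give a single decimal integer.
Answer: 683

Derivation:
vaddr = 75 = 0b01001011
Split: l1_idx=1, l2_idx=1, offset=3
L1[1] = 0
L2[0][1] = 85
paddr = 85 * 8 + 3 = 683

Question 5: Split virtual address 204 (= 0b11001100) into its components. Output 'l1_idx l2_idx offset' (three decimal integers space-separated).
Answer: 3 1 4

Derivation:
vaddr = 204 = 0b11001100
  top 2 bits -> l1_idx = 3
  next 3 bits -> l2_idx = 1
  bottom 3 bits -> offset = 4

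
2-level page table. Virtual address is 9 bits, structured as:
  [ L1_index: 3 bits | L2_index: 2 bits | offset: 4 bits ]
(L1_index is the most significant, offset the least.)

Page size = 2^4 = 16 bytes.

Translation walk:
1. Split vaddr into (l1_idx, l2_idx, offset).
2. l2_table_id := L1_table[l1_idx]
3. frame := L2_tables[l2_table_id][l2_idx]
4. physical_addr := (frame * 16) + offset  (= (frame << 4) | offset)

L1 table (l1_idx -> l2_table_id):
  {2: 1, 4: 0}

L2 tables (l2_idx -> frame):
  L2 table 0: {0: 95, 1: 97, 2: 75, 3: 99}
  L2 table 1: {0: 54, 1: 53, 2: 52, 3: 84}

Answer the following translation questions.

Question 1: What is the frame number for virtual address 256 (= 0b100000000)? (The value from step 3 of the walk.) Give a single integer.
Answer: 95

Derivation:
vaddr = 256: l1_idx=4, l2_idx=0
L1[4] = 0; L2[0][0] = 95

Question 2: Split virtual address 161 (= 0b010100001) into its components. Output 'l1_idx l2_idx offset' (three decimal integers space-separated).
Answer: 2 2 1

Derivation:
vaddr = 161 = 0b010100001
  top 3 bits -> l1_idx = 2
  next 2 bits -> l2_idx = 2
  bottom 4 bits -> offset = 1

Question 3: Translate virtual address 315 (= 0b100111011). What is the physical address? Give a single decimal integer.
Answer: 1595

Derivation:
vaddr = 315 = 0b100111011
Split: l1_idx=4, l2_idx=3, offset=11
L1[4] = 0
L2[0][3] = 99
paddr = 99 * 16 + 11 = 1595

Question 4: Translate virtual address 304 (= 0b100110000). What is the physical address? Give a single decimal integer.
vaddr = 304 = 0b100110000
Split: l1_idx=4, l2_idx=3, offset=0
L1[4] = 0
L2[0][3] = 99
paddr = 99 * 16 + 0 = 1584

Answer: 1584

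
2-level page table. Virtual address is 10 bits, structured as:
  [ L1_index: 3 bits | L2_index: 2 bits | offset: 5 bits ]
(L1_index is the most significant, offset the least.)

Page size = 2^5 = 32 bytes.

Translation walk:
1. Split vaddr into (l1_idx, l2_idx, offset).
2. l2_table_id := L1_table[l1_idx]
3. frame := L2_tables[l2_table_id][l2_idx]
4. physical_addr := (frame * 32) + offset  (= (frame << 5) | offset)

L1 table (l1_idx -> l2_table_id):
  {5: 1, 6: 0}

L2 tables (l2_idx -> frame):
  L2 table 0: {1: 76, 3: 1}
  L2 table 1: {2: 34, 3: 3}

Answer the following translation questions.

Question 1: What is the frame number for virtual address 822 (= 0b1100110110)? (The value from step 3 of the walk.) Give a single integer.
Answer: 76

Derivation:
vaddr = 822: l1_idx=6, l2_idx=1
L1[6] = 0; L2[0][1] = 76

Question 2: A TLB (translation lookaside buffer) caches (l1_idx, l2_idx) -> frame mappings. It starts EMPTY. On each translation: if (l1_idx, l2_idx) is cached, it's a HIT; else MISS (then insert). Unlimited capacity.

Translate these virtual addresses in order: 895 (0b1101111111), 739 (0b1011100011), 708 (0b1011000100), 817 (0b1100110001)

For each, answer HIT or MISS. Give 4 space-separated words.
Answer: MISS MISS MISS MISS

Derivation:
vaddr=895: (6,3) not in TLB -> MISS, insert
vaddr=739: (5,3) not in TLB -> MISS, insert
vaddr=708: (5,2) not in TLB -> MISS, insert
vaddr=817: (6,1) not in TLB -> MISS, insert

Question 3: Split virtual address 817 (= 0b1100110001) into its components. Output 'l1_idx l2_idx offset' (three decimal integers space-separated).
Answer: 6 1 17

Derivation:
vaddr = 817 = 0b1100110001
  top 3 bits -> l1_idx = 6
  next 2 bits -> l2_idx = 1
  bottom 5 bits -> offset = 17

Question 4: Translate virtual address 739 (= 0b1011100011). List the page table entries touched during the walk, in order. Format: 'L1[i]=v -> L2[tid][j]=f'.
vaddr = 739 = 0b1011100011
Split: l1_idx=5, l2_idx=3, offset=3

Answer: L1[5]=1 -> L2[1][3]=3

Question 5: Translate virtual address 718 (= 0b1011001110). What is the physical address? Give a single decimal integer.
Answer: 1102

Derivation:
vaddr = 718 = 0b1011001110
Split: l1_idx=5, l2_idx=2, offset=14
L1[5] = 1
L2[1][2] = 34
paddr = 34 * 32 + 14 = 1102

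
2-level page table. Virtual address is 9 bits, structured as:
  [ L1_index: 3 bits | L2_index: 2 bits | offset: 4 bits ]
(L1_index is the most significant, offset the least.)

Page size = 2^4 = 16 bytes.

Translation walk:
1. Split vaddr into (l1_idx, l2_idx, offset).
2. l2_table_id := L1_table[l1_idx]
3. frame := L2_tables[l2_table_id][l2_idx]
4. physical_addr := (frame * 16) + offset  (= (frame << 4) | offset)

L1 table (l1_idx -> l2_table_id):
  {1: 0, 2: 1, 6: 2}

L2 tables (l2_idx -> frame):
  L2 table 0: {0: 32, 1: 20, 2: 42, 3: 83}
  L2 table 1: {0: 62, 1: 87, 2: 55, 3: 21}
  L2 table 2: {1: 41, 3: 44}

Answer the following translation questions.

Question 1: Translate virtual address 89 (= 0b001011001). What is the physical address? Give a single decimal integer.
vaddr = 89 = 0b001011001
Split: l1_idx=1, l2_idx=1, offset=9
L1[1] = 0
L2[0][1] = 20
paddr = 20 * 16 + 9 = 329

Answer: 329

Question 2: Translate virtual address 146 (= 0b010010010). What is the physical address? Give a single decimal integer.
vaddr = 146 = 0b010010010
Split: l1_idx=2, l2_idx=1, offset=2
L1[2] = 1
L2[1][1] = 87
paddr = 87 * 16 + 2 = 1394

Answer: 1394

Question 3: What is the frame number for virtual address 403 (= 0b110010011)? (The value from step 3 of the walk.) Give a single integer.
Answer: 41

Derivation:
vaddr = 403: l1_idx=6, l2_idx=1
L1[6] = 2; L2[2][1] = 41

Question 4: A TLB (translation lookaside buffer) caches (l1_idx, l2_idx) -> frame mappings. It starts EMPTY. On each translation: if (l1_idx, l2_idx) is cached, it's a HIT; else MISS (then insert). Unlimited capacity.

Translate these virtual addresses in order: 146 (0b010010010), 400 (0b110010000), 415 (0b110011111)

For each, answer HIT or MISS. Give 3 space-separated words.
vaddr=146: (2,1) not in TLB -> MISS, insert
vaddr=400: (6,1) not in TLB -> MISS, insert
vaddr=415: (6,1) in TLB -> HIT

Answer: MISS MISS HIT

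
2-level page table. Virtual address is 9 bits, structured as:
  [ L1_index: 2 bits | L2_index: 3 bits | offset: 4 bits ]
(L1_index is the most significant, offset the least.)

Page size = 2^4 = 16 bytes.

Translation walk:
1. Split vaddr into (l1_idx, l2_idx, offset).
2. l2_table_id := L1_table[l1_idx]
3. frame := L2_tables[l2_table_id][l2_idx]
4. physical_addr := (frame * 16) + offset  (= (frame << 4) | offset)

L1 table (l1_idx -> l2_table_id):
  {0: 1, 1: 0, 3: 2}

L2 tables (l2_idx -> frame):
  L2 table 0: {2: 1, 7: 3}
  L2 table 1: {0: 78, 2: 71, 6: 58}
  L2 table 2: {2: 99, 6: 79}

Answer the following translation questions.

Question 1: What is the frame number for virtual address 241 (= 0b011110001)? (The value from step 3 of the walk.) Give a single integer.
Answer: 3

Derivation:
vaddr = 241: l1_idx=1, l2_idx=7
L1[1] = 0; L2[0][7] = 3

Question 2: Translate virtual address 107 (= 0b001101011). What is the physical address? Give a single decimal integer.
Answer: 939

Derivation:
vaddr = 107 = 0b001101011
Split: l1_idx=0, l2_idx=6, offset=11
L1[0] = 1
L2[1][6] = 58
paddr = 58 * 16 + 11 = 939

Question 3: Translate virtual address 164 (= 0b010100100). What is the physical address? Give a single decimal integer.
vaddr = 164 = 0b010100100
Split: l1_idx=1, l2_idx=2, offset=4
L1[1] = 0
L2[0][2] = 1
paddr = 1 * 16 + 4 = 20

Answer: 20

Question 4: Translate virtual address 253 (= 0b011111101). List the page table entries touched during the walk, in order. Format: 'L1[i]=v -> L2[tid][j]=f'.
Answer: L1[1]=0 -> L2[0][7]=3

Derivation:
vaddr = 253 = 0b011111101
Split: l1_idx=1, l2_idx=7, offset=13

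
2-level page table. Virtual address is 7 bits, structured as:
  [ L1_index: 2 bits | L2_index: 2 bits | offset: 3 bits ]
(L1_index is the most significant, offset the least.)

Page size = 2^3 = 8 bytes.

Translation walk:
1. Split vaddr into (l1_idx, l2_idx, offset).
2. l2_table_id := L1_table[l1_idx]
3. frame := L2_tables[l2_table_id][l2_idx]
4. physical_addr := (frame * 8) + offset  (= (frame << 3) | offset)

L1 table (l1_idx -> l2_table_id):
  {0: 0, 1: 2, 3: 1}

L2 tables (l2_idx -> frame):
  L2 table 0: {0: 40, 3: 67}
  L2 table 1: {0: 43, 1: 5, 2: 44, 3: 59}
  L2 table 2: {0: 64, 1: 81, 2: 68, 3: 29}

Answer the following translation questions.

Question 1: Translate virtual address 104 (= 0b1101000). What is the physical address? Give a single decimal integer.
vaddr = 104 = 0b1101000
Split: l1_idx=3, l2_idx=1, offset=0
L1[3] = 1
L2[1][1] = 5
paddr = 5 * 8 + 0 = 40

Answer: 40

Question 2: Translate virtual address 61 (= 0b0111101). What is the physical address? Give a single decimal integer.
Answer: 237

Derivation:
vaddr = 61 = 0b0111101
Split: l1_idx=1, l2_idx=3, offset=5
L1[1] = 2
L2[2][3] = 29
paddr = 29 * 8 + 5 = 237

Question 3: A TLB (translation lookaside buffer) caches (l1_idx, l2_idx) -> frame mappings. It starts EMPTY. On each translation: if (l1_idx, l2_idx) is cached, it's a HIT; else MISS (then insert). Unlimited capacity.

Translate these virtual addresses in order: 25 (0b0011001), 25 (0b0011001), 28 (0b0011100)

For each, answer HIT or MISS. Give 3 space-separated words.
vaddr=25: (0,3) not in TLB -> MISS, insert
vaddr=25: (0,3) in TLB -> HIT
vaddr=28: (0,3) in TLB -> HIT

Answer: MISS HIT HIT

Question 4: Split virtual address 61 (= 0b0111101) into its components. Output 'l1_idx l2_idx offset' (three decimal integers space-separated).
Answer: 1 3 5

Derivation:
vaddr = 61 = 0b0111101
  top 2 bits -> l1_idx = 1
  next 2 bits -> l2_idx = 3
  bottom 3 bits -> offset = 5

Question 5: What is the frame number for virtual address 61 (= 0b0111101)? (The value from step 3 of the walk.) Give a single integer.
Answer: 29

Derivation:
vaddr = 61: l1_idx=1, l2_idx=3
L1[1] = 2; L2[2][3] = 29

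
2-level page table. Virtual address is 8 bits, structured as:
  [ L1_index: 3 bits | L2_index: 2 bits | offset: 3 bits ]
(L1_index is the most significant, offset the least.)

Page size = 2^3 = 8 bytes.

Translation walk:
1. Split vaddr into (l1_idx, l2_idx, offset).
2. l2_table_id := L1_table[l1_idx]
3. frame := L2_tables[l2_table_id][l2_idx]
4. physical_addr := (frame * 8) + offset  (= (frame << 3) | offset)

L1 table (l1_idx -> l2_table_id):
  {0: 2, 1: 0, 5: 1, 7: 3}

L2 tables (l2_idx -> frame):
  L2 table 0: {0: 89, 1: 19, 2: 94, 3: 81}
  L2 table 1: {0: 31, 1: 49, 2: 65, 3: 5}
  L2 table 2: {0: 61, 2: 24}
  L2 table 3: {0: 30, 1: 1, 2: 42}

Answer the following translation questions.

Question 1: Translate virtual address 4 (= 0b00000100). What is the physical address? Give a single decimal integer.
Answer: 492

Derivation:
vaddr = 4 = 0b00000100
Split: l1_idx=0, l2_idx=0, offset=4
L1[0] = 2
L2[2][0] = 61
paddr = 61 * 8 + 4 = 492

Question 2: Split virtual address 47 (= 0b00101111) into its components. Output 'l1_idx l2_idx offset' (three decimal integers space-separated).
vaddr = 47 = 0b00101111
  top 3 bits -> l1_idx = 1
  next 2 bits -> l2_idx = 1
  bottom 3 bits -> offset = 7

Answer: 1 1 7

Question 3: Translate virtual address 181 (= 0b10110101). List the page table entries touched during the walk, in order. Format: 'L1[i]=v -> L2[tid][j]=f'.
Answer: L1[5]=1 -> L2[1][2]=65

Derivation:
vaddr = 181 = 0b10110101
Split: l1_idx=5, l2_idx=2, offset=5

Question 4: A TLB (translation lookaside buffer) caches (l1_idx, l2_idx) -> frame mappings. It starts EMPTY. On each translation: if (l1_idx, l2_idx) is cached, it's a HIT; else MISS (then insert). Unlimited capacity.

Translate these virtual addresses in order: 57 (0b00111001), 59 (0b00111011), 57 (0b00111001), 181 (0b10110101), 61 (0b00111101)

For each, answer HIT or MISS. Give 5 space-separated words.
Answer: MISS HIT HIT MISS HIT

Derivation:
vaddr=57: (1,3) not in TLB -> MISS, insert
vaddr=59: (1,3) in TLB -> HIT
vaddr=57: (1,3) in TLB -> HIT
vaddr=181: (5,2) not in TLB -> MISS, insert
vaddr=61: (1,3) in TLB -> HIT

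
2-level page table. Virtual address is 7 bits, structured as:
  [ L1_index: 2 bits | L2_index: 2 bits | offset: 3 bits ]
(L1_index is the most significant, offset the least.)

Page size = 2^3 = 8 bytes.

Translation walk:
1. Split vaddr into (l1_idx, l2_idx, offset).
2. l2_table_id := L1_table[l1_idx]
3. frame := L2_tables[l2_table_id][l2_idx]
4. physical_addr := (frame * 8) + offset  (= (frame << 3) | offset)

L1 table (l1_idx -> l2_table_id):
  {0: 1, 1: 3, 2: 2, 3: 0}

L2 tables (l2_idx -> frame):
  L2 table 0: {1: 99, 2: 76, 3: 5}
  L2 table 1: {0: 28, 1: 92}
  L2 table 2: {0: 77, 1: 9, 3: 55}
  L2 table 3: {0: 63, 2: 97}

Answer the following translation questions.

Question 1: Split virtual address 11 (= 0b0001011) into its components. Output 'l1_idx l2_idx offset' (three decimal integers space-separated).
vaddr = 11 = 0b0001011
  top 2 bits -> l1_idx = 0
  next 2 bits -> l2_idx = 1
  bottom 3 bits -> offset = 3

Answer: 0 1 3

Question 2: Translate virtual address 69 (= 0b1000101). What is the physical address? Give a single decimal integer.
vaddr = 69 = 0b1000101
Split: l1_idx=2, l2_idx=0, offset=5
L1[2] = 2
L2[2][0] = 77
paddr = 77 * 8 + 5 = 621

Answer: 621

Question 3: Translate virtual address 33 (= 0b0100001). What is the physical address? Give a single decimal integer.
vaddr = 33 = 0b0100001
Split: l1_idx=1, l2_idx=0, offset=1
L1[1] = 3
L2[3][0] = 63
paddr = 63 * 8 + 1 = 505

Answer: 505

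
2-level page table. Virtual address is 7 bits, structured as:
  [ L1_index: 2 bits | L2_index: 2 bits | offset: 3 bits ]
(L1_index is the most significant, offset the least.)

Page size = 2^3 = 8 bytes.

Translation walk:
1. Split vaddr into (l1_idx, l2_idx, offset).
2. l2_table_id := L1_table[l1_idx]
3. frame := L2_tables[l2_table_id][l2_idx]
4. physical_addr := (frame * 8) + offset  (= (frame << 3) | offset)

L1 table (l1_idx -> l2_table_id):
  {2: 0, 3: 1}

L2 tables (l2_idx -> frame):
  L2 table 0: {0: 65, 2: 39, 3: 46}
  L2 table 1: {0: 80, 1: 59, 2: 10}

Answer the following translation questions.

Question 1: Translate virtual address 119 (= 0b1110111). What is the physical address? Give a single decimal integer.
Answer: 87

Derivation:
vaddr = 119 = 0b1110111
Split: l1_idx=3, l2_idx=2, offset=7
L1[3] = 1
L2[1][2] = 10
paddr = 10 * 8 + 7 = 87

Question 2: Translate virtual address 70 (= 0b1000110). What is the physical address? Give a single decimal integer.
vaddr = 70 = 0b1000110
Split: l1_idx=2, l2_idx=0, offset=6
L1[2] = 0
L2[0][0] = 65
paddr = 65 * 8 + 6 = 526

Answer: 526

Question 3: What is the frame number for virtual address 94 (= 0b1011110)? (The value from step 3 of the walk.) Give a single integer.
vaddr = 94: l1_idx=2, l2_idx=3
L1[2] = 0; L2[0][3] = 46

Answer: 46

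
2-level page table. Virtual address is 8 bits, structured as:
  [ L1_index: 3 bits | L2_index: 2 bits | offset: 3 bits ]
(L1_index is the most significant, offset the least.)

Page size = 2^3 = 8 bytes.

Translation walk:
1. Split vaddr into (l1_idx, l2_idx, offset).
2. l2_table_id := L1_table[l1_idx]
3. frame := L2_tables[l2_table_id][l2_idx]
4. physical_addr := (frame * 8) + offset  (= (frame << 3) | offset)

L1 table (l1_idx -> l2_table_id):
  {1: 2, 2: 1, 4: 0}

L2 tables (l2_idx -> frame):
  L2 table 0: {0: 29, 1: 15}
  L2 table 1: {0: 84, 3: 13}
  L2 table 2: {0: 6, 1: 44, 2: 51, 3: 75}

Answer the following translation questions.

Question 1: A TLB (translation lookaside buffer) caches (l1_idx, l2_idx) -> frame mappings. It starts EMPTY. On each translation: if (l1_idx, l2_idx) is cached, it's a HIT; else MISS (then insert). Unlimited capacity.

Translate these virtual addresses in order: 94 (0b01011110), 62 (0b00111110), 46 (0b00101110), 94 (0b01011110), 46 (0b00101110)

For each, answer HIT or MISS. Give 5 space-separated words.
vaddr=94: (2,3) not in TLB -> MISS, insert
vaddr=62: (1,3) not in TLB -> MISS, insert
vaddr=46: (1,1) not in TLB -> MISS, insert
vaddr=94: (2,3) in TLB -> HIT
vaddr=46: (1,1) in TLB -> HIT

Answer: MISS MISS MISS HIT HIT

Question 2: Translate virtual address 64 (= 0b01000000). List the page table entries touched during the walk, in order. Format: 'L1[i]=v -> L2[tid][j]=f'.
vaddr = 64 = 0b01000000
Split: l1_idx=2, l2_idx=0, offset=0

Answer: L1[2]=1 -> L2[1][0]=84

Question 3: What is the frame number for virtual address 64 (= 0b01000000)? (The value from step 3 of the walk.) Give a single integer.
vaddr = 64: l1_idx=2, l2_idx=0
L1[2] = 1; L2[1][0] = 84

Answer: 84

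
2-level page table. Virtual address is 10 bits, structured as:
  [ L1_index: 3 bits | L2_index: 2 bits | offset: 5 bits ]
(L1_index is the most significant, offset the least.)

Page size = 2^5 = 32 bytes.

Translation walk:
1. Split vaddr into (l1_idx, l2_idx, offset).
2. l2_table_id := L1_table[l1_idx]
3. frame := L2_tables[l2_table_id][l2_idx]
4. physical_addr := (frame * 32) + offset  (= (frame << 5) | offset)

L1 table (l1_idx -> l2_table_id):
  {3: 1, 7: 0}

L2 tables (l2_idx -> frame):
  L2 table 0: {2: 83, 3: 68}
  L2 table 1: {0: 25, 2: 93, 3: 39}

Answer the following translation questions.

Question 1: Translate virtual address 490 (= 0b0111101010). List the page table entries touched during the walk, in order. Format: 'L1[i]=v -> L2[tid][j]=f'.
Answer: L1[3]=1 -> L2[1][3]=39

Derivation:
vaddr = 490 = 0b0111101010
Split: l1_idx=3, l2_idx=3, offset=10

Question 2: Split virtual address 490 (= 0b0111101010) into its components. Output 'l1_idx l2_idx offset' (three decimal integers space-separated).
Answer: 3 3 10

Derivation:
vaddr = 490 = 0b0111101010
  top 3 bits -> l1_idx = 3
  next 2 bits -> l2_idx = 3
  bottom 5 bits -> offset = 10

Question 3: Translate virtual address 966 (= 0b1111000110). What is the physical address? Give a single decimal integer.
Answer: 2662

Derivation:
vaddr = 966 = 0b1111000110
Split: l1_idx=7, l2_idx=2, offset=6
L1[7] = 0
L2[0][2] = 83
paddr = 83 * 32 + 6 = 2662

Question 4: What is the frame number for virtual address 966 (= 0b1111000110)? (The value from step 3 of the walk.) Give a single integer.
Answer: 83

Derivation:
vaddr = 966: l1_idx=7, l2_idx=2
L1[7] = 0; L2[0][2] = 83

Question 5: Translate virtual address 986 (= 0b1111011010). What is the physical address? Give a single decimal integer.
Answer: 2682

Derivation:
vaddr = 986 = 0b1111011010
Split: l1_idx=7, l2_idx=2, offset=26
L1[7] = 0
L2[0][2] = 83
paddr = 83 * 32 + 26 = 2682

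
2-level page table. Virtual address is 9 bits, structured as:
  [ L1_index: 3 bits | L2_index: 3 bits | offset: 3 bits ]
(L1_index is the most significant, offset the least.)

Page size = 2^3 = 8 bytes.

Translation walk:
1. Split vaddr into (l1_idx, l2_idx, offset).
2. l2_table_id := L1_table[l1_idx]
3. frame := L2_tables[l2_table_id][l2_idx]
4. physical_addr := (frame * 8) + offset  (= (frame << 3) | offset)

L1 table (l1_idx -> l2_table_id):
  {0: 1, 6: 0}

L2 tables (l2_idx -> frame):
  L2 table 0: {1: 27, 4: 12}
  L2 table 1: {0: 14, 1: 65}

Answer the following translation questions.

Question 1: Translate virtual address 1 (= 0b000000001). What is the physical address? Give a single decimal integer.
vaddr = 1 = 0b000000001
Split: l1_idx=0, l2_idx=0, offset=1
L1[0] = 1
L2[1][0] = 14
paddr = 14 * 8 + 1 = 113

Answer: 113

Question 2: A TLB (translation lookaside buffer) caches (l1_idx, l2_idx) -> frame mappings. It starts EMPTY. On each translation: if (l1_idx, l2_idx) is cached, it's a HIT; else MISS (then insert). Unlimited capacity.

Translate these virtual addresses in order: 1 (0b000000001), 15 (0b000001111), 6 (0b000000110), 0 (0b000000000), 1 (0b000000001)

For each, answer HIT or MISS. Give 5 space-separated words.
vaddr=1: (0,0) not in TLB -> MISS, insert
vaddr=15: (0,1) not in TLB -> MISS, insert
vaddr=6: (0,0) in TLB -> HIT
vaddr=0: (0,0) in TLB -> HIT
vaddr=1: (0,0) in TLB -> HIT

Answer: MISS MISS HIT HIT HIT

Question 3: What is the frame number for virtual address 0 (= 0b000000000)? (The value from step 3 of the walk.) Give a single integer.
vaddr = 0: l1_idx=0, l2_idx=0
L1[0] = 1; L2[1][0] = 14

Answer: 14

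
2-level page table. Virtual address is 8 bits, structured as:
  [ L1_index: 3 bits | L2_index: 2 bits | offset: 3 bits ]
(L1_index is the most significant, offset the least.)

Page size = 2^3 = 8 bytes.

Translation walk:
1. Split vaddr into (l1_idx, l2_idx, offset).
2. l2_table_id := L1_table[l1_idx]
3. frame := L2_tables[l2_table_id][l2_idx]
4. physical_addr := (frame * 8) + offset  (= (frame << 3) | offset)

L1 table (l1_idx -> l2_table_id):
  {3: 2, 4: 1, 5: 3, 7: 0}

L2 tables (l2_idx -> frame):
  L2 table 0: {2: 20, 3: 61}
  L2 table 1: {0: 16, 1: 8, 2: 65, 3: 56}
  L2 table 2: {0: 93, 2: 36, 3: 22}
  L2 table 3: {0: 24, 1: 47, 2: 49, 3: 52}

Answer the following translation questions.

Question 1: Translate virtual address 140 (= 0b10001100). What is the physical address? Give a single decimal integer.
Answer: 68

Derivation:
vaddr = 140 = 0b10001100
Split: l1_idx=4, l2_idx=1, offset=4
L1[4] = 1
L2[1][1] = 8
paddr = 8 * 8 + 4 = 68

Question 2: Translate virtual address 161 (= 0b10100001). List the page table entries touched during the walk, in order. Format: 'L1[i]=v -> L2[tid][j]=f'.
vaddr = 161 = 0b10100001
Split: l1_idx=5, l2_idx=0, offset=1

Answer: L1[5]=3 -> L2[3][0]=24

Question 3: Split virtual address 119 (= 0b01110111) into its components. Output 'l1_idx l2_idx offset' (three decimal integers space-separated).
vaddr = 119 = 0b01110111
  top 3 bits -> l1_idx = 3
  next 2 bits -> l2_idx = 2
  bottom 3 bits -> offset = 7

Answer: 3 2 7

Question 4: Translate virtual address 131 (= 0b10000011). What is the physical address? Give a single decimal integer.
Answer: 131

Derivation:
vaddr = 131 = 0b10000011
Split: l1_idx=4, l2_idx=0, offset=3
L1[4] = 1
L2[1][0] = 16
paddr = 16 * 8 + 3 = 131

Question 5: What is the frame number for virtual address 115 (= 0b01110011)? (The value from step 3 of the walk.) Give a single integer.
vaddr = 115: l1_idx=3, l2_idx=2
L1[3] = 2; L2[2][2] = 36

Answer: 36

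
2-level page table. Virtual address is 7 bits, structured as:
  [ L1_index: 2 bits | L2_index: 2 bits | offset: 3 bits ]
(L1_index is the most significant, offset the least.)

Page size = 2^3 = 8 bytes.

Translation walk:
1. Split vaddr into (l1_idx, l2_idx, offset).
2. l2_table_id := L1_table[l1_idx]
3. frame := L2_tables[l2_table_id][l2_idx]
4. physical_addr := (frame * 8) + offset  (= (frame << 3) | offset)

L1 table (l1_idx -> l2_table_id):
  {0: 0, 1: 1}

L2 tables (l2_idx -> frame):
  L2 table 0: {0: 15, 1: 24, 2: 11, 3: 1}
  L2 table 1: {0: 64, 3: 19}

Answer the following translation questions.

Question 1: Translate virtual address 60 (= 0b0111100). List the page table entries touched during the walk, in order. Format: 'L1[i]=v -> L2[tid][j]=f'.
Answer: L1[1]=1 -> L2[1][3]=19

Derivation:
vaddr = 60 = 0b0111100
Split: l1_idx=1, l2_idx=3, offset=4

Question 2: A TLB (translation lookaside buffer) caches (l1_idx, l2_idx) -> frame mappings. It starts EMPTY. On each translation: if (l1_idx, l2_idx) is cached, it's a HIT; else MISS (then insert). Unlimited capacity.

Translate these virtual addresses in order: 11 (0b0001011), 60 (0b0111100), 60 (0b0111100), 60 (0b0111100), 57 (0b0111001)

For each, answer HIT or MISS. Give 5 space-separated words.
Answer: MISS MISS HIT HIT HIT

Derivation:
vaddr=11: (0,1) not in TLB -> MISS, insert
vaddr=60: (1,3) not in TLB -> MISS, insert
vaddr=60: (1,3) in TLB -> HIT
vaddr=60: (1,3) in TLB -> HIT
vaddr=57: (1,3) in TLB -> HIT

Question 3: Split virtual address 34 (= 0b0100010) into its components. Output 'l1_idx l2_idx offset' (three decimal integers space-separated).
vaddr = 34 = 0b0100010
  top 2 bits -> l1_idx = 1
  next 2 bits -> l2_idx = 0
  bottom 3 bits -> offset = 2

Answer: 1 0 2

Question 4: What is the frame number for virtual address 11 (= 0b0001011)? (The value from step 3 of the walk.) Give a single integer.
Answer: 24

Derivation:
vaddr = 11: l1_idx=0, l2_idx=1
L1[0] = 0; L2[0][1] = 24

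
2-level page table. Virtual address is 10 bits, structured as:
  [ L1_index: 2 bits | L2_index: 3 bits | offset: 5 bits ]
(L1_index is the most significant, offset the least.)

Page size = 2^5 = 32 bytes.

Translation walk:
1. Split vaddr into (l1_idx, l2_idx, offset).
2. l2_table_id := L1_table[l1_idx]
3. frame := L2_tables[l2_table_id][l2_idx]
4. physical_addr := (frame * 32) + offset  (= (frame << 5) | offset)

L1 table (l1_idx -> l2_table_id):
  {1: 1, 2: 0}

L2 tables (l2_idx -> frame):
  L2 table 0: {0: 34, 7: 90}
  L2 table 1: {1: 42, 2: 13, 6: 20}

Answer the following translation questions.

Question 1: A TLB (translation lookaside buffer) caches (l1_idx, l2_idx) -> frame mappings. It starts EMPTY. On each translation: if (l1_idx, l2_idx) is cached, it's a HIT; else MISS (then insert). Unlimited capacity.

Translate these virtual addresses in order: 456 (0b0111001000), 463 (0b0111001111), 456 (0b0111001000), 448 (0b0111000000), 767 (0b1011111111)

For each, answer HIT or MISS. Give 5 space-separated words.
Answer: MISS HIT HIT HIT MISS

Derivation:
vaddr=456: (1,6) not in TLB -> MISS, insert
vaddr=463: (1,6) in TLB -> HIT
vaddr=456: (1,6) in TLB -> HIT
vaddr=448: (1,6) in TLB -> HIT
vaddr=767: (2,7) not in TLB -> MISS, insert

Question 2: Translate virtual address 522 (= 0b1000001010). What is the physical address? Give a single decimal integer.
vaddr = 522 = 0b1000001010
Split: l1_idx=2, l2_idx=0, offset=10
L1[2] = 0
L2[0][0] = 34
paddr = 34 * 32 + 10 = 1098

Answer: 1098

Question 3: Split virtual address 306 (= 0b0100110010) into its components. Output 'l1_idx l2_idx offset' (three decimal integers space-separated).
Answer: 1 1 18

Derivation:
vaddr = 306 = 0b0100110010
  top 2 bits -> l1_idx = 1
  next 3 bits -> l2_idx = 1
  bottom 5 bits -> offset = 18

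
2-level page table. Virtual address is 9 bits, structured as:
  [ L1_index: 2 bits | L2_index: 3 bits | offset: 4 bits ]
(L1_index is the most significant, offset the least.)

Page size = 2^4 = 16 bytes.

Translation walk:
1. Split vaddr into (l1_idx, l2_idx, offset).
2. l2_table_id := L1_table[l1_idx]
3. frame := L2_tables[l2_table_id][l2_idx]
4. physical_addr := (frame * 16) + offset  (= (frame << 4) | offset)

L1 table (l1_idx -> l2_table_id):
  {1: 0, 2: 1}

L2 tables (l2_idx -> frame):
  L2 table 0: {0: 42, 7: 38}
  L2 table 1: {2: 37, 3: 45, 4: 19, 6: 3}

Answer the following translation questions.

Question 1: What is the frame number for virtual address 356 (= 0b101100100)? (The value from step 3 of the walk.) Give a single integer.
Answer: 3

Derivation:
vaddr = 356: l1_idx=2, l2_idx=6
L1[2] = 1; L2[1][6] = 3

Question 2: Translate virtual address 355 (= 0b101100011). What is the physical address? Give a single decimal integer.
Answer: 51

Derivation:
vaddr = 355 = 0b101100011
Split: l1_idx=2, l2_idx=6, offset=3
L1[2] = 1
L2[1][6] = 3
paddr = 3 * 16 + 3 = 51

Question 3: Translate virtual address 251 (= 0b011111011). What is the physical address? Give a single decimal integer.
Answer: 619

Derivation:
vaddr = 251 = 0b011111011
Split: l1_idx=1, l2_idx=7, offset=11
L1[1] = 0
L2[0][7] = 38
paddr = 38 * 16 + 11 = 619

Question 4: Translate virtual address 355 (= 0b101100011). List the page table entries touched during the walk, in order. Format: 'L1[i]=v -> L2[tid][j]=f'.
Answer: L1[2]=1 -> L2[1][6]=3

Derivation:
vaddr = 355 = 0b101100011
Split: l1_idx=2, l2_idx=6, offset=3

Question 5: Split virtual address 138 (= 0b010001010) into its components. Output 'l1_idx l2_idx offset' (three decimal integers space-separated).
vaddr = 138 = 0b010001010
  top 2 bits -> l1_idx = 1
  next 3 bits -> l2_idx = 0
  bottom 4 bits -> offset = 10

Answer: 1 0 10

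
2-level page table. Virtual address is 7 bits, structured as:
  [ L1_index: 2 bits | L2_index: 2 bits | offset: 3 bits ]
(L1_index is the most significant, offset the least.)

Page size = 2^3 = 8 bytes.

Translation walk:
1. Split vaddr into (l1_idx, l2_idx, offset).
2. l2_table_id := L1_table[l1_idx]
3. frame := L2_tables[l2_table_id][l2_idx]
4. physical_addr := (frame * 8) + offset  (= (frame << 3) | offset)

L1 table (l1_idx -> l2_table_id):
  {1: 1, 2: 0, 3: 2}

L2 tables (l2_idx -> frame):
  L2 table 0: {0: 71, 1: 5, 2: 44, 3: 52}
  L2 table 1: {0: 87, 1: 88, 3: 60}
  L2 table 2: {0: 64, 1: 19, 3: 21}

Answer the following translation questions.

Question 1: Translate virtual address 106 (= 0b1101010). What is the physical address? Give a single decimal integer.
vaddr = 106 = 0b1101010
Split: l1_idx=3, l2_idx=1, offset=2
L1[3] = 2
L2[2][1] = 19
paddr = 19 * 8 + 2 = 154

Answer: 154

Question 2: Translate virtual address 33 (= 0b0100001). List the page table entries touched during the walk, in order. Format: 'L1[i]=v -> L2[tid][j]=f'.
Answer: L1[1]=1 -> L2[1][0]=87

Derivation:
vaddr = 33 = 0b0100001
Split: l1_idx=1, l2_idx=0, offset=1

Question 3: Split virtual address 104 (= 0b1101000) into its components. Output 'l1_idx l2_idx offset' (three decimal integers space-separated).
Answer: 3 1 0

Derivation:
vaddr = 104 = 0b1101000
  top 2 bits -> l1_idx = 3
  next 2 bits -> l2_idx = 1
  bottom 3 bits -> offset = 0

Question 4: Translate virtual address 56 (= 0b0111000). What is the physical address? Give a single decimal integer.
vaddr = 56 = 0b0111000
Split: l1_idx=1, l2_idx=3, offset=0
L1[1] = 1
L2[1][3] = 60
paddr = 60 * 8 + 0 = 480

Answer: 480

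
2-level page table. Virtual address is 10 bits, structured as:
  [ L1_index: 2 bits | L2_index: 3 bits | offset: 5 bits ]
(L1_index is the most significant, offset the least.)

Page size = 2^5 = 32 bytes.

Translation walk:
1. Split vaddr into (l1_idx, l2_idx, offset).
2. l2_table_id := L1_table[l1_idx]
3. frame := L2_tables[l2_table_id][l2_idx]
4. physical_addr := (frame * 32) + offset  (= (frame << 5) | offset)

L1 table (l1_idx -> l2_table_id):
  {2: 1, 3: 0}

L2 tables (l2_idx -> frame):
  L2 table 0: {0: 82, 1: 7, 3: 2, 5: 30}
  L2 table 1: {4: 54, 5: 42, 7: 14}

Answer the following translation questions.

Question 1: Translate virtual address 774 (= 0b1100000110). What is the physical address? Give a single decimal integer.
Answer: 2630

Derivation:
vaddr = 774 = 0b1100000110
Split: l1_idx=3, l2_idx=0, offset=6
L1[3] = 0
L2[0][0] = 82
paddr = 82 * 32 + 6 = 2630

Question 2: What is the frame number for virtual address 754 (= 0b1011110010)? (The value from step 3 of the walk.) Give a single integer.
vaddr = 754: l1_idx=2, l2_idx=7
L1[2] = 1; L2[1][7] = 14

Answer: 14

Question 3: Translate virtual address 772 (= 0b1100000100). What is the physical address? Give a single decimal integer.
Answer: 2628

Derivation:
vaddr = 772 = 0b1100000100
Split: l1_idx=3, l2_idx=0, offset=4
L1[3] = 0
L2[0][0] = 82
paddr = 82 * 32 + 4 = 2628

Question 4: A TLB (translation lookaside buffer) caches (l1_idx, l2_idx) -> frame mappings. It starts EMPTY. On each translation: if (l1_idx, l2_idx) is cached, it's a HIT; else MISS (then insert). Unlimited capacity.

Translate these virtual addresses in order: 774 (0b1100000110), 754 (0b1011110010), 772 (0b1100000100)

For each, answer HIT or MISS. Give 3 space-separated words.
vaddr=774: (3,0) not in TLB -> MISS, insert
vaddr=754: (2,7) not in TLB -> MISS, insert
vaddr=772: (3,0) in TLB -> HIT

Answer: MISS MISS HIT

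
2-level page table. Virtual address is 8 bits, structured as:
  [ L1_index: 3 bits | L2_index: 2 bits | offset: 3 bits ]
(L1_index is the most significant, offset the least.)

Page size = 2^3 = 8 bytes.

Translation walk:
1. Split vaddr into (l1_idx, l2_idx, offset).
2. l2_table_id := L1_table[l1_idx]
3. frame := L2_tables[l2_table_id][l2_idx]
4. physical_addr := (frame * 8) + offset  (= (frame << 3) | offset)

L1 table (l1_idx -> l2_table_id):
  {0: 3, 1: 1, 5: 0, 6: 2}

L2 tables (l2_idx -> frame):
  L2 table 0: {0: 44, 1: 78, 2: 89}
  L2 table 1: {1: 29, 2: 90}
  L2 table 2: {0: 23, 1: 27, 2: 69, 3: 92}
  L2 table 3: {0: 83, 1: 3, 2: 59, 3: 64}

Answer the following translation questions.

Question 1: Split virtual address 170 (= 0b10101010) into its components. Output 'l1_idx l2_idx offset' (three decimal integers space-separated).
Answer: 5 1 2

Derivation:
vaddr = 170 = 0b10101010
  top 3 bits -> l1_idx = 5
  next 2 bits -> l2_idx = 1
  bottom 3 bits -> offset = 2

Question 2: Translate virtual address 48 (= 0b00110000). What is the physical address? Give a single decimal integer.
Answer: 720

Derivation:
vaddr = 48 = 0b00110000
Split: l1_idx=1, l2_idx=2, offset=0
L1[1] = 1
L2[1][2] = 90
paddr = 90 * 8 + 0 = 720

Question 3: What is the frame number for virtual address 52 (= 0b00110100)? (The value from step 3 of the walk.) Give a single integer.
Answer: 90

Derivation:
vaddr = 52: l1_idx=1, l2_idx=2
L1[1] = 1; L2[1][2] = 90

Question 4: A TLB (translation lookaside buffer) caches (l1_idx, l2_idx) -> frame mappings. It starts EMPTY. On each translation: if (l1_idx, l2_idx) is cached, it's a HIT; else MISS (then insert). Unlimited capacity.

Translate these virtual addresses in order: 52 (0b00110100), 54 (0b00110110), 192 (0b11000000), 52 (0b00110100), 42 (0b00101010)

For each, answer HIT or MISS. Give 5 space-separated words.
Answer: MISS HIT MISS HIT MISS

Derivation:
vaddr=52: (1,2) not in TLB -> MISS, insert
vaddr=54: (1,2) in TLB -> HIT
vaddr=192: (6,0) not in TLB -> MISS, insert
vaddr=52: (1,2) in TLB -> HIT
vaddr=42: (1,1) not in TLB -> MISS, insert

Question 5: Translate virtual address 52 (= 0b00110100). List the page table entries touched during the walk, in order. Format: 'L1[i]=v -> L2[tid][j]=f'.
vaddr = 52 = 0b00110100
Split: l1_idx=1, l2_idx=2, offset=4

Answer: L1[1]=1 -> L2[1][2]=90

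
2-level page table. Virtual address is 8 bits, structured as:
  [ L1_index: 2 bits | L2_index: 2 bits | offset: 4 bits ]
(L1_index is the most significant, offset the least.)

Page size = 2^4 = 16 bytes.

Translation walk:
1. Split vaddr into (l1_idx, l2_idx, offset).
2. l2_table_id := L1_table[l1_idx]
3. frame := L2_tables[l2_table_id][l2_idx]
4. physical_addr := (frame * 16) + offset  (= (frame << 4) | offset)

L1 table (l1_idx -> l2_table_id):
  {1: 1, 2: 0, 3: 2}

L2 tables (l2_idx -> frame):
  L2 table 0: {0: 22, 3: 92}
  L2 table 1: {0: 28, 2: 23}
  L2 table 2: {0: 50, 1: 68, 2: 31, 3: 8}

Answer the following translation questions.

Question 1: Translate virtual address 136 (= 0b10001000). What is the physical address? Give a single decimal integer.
Answer: 360

Derivation:
vaddr = 136 = 0b10001000
Split: l1_idx=2, l2_idx=0, offset=8
L1[2] = 0
L2[0][0] = 22
paddr = 22 * 16 + 8 = 360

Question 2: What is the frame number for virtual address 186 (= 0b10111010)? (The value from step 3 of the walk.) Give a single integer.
Answer: 92

Derivation:
vaddr = 186: l1_idx=2, l2_idx=3
L1[2] = 0; L2[0][3] = 92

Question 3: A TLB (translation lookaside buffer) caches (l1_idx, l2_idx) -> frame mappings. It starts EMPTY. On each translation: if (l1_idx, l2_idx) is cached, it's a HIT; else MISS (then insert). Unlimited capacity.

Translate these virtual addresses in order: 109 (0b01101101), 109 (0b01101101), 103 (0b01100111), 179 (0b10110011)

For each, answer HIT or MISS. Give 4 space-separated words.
vaddr=109: (1,2) not in TLB -> MISS, insert
vaddr=109: (1,2) in TLB -> HIT
vaddr=103: (1,2) in TLB -> HIT
vaddr=179: (2,3) not in TLB -> MISS, insert

Answer: MISS HIT HIT MISS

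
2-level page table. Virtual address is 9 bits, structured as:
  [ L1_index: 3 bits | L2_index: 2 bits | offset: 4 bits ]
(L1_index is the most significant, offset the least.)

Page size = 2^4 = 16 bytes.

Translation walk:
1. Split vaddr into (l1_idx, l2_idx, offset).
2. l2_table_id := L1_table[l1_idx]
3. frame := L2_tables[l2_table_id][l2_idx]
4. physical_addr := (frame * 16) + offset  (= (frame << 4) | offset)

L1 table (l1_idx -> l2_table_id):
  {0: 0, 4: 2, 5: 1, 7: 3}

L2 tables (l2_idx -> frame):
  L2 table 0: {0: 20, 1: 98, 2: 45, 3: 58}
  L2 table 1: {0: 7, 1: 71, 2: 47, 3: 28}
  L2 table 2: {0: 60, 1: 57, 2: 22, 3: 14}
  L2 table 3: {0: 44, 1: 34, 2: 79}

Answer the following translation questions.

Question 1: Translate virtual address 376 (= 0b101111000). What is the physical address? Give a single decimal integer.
Answer: 456

Derivation:
vaddr = 376 = 0b101111000
Split: l1_idx=5, l2_idx=3, offset=8
L1[5] = 1
L2[1][3] = 28
paddr = 28 * 16 + 8 = 456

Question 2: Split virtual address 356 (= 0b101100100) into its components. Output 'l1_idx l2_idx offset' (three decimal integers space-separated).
Answer: 5 2 4

Derivation:
vaddr = 356 = 0b101100100
  top 3 bits -> l1_idx = 5
  next 2 bits -> l2_idx = 2
  bottom 4 bits -> offset = 4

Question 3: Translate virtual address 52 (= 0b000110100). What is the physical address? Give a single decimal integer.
vaddr = 52 = 0b000110100
Split: l1_idx=0, l2_idx=3, offset=4
L1[0] = 0
L2[0][3] = 58
paddr = 58 * 16 + 4 = 932

Answer: 932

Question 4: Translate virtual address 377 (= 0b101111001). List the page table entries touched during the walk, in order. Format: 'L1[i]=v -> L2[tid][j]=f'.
vaddr = 377 = 0b101111001
Split: l1_idx=5, l2_idx=3, offset=9

Answer: L1[5]=1 -> L2[1][3]=28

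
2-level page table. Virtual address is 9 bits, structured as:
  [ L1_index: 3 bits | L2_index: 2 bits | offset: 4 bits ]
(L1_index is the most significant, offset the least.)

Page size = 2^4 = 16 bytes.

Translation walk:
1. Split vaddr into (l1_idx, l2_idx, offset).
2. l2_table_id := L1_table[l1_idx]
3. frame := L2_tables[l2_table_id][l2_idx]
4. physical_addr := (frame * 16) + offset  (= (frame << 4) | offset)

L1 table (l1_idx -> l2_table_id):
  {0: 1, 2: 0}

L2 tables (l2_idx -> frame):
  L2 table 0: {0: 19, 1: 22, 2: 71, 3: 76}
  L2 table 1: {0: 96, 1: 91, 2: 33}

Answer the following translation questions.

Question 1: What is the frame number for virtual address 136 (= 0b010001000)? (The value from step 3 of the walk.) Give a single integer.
vaddr = 136: l1_idx=2, l2_idx=0
L1[2] = 0; L2[0][0] = 19

Answer: 19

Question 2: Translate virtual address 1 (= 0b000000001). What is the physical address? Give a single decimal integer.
Answer: 1537

Derivation:
vaddr = 1 = 0b000000001
Split: l1_idx=0, l2_idx=0, offset=1
L1[0] = 1
L2[1][0] = 96
paddr = 96 * 16 + 1 = 1537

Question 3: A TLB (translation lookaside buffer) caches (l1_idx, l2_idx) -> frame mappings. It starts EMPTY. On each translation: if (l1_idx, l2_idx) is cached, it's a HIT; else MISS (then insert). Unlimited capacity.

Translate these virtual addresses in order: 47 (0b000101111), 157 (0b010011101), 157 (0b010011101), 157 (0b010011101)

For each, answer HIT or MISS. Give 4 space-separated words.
Answer: MISS MISS HIT HIT

Derivation:
vaddr=47: (0,2) not in TLB -> MISS, insert
vaddr=157: (2,1) not in TLB -> MISS, insert
vaddr=157: (2,1) in TLB -> HIT
vaddr=157: (2,1) in TLB -> HIT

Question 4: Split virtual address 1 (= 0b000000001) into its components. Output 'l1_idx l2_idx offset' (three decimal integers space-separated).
vaddr = 1 = 0b000000001
  top 3 bits -> l1_idx = 0
  next 2 bits -> l2_idx = 0
  bottom 4 bits -> offset = 1

Answer: 0 0 1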